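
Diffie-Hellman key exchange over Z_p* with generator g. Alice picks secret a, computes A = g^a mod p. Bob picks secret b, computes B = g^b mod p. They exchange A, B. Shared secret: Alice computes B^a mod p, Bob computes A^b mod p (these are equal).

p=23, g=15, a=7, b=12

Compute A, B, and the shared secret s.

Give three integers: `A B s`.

Answer: 11 8 12

Derivation:
A = 15^7 mod 23  (bits of 7 = 111)
  bit 0 = 1: r = r^2 * 15 mod 23 = 1^2 * 15 = 1*15 = 15
  bit 1 = 1: r = r^2 * 15 mod 23 = 15^2 * 15 = 18*15 = 17
  bit 2 = 1: r = r^2 * 15 mod 23 = 17^2 * 15 = 13*15 = 11
  -> A = 11
B = 15^12 mod 23  (bits of 12 = 1100)
  bit 0 = 1: r = r^2 * 15 mod 23 = 1^2 * 15 = 1*15 = 15
  bit 1 = 1: r = r^2 * 15 mod 23 = 15^2 * 15 = 18*15 = 17
  bit 2 = 0: r = r^2 mod 23 = 17^2 = 13
  bit 3 = 0: r = r^2 mod 23 = 13^2 = 8
  -> B = 8
s = B^a = 8^7 mod 23  (bits of 7 = 111)
  bit 0 = 1: r = r^2 * 8 mod 23 = 1^2 * 8 = 1*8 = 8
  bit 1 = 1: r = r^2 * 8 mod 23 = 8^2 * 8 = 18*8 = 6
  bit 2 = 1: r = r^2 * 8 mod 23 = 6^2 * 8 = 13*8 = 12
  -> s = B^a = 12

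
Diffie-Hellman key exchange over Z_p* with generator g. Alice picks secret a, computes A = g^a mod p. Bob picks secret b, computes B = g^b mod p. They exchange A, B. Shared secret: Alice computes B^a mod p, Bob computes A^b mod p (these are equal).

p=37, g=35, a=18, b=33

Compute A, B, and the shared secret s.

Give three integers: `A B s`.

A = 35^18 mod 37  (bits of 18 = 10010)
  bit 0 = 1: r = r^2 * 35 mod 37 = 1^2 * 35 = 1*35 = 35
  bit 1 = 0: r = r^2 mod 37 = 35^2 = 4
  bit 2 = 0: r = r^2 mod 37 = 4^2 = 16
  bit 3 = 1: r = r^2 * 35 mod 37 = 16^2 * 35 = 34*35 = 6
  bit 4 = 0: r = r^2 mod 37 = 6^2 = 36
  -> A = 36
B = 35^33 mod 37  (bits of 33 = 100001)
  bit 0 = 1: r = r^2 * 35 mod 37 = 1^2 * 35 = 1*35 = 35
  bit 1 = 0: r = r^2 mod 37 = 35^2 = 4
  bit 2 = 0: r = r^2 mod 37 = 4^2 = 16
  bit 3 = 0: r = r^2 mod 37 = 16^2 = 34
  bit 4 = 0: r = r^2 mod 37 = 34^2 = 9
  bit 5 = 1: r = r^2 * 35 mod 37 = 9^2 * 35 = 7*35 = 23
  -> B = 23
s = B^a = 23^18 mod 37  (bits of 18 = 10010)
  bit 0 = 1: r = r^2 * 23 mod 37 = 1^2 * 23 = 1*23 = 23
  bit 1 = 0: r = r^2 mod 37 = 23^2 = 11
  bit 2 = 0: r = r^2 mod 37 = 11^2 = 10
  bit 3 = 1: r = r^2 * 23 mod 37 = 10^2 * 23 = 26*23 = 6
  bit 4 = 0: r = r^2 mod 37 = 6^2 = 36
  -> s = B^a = 36

Answer: 36 23 36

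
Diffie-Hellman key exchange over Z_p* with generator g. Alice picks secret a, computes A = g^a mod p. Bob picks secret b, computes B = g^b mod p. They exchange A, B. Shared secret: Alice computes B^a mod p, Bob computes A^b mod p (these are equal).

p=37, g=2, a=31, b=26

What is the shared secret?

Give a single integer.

Answer: 30

Derivation:
A = 2^31 mod 37  (bits of 31 = 11111)
  bit 0 = 1: r = r^2 * 2 mod 37 = 1^2 * 2 = 1*2 = 2
  bit 1 = 1: r = r^2 * 2 mod 37 = 2^2 * 2 = 4*2 = 8
  bit 2 = 1: r = r^2 * 2 mod 37 = 8^2 * 2 = 27*2 = 17
  bit 3 = 1: r = r^2 * 2 mod 37 = 17^2 * 2 = 30*2 = 23
  bit 4 = 1: r = r^2 * 2 mod 37 = 23^2 * 2 = 11*2 = 22
  -> A = 22
B = 2^26 mod 37  (bits of 26 = 11010)
  bit 0 = 1: r = r^2 * 2 mod 37 = 1^2 * 2 = 1*2 = 2
  bit 1 = 1: r = r^2 * 2 mod 37 = 2^2 * 2 = 4*2 = 8
  bit 2 = 0: r = r^2 mod 37 = 8^2 = 27
  bit 3 = 1: r = r^2 * 2 mod 37 = 27^2 * 2 = 26*2 = 15
  bit 4 = 0: r = r^2 mod 37 = 15^2 = 3
  -> B = 3
s = B^a = 3^31 mod 37  (bits of 31 = 11111)
  bit 0 = 1: r = r^2 * 3 mod 37 = 1^2 * 3 = 1*3 = 3
  bit 1 = 1: r = r^2 * 3 mod 37 = 3^2 * 3 = 9*3 = 27
  bit 2 = 1: r = r^2 * 3 mod 37 = 27^2 * 3 = 26*3 = 4
  bit 3 = 1: r = r^2 * 3 mod 37 = 4^2 * 3 = 16*3 = 11
  bit 4 = 1: r = r^2 * 3 mod 37 = 11^2 * 3 = 10*3 = 30
  -> s = B^a = 30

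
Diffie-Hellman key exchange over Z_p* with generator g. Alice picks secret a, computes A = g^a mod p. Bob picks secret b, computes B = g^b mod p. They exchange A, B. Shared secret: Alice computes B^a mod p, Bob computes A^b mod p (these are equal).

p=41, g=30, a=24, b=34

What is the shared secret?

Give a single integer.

A = 30^24 mod 41  (bits of 24 = 11000)
  bit 0 = 1: r = r^2 * 30 mod 41 = 1^2 * 30 = 1*30 = 30
  bit 1 = 1: r = r^2 * 30 mod 41 = 30^2 * 30 = 39*30 = 22
  bit 2 = 0: r = r^2 mod 41 = 22^2 = 33
  bit 3 = 0: r = r^2 mod 41 = 33^2 = 23
  bit 4 = 0: r = r^2 mod 41 = 23^2 = 37
  -> A = 37
B = 30^34 mod 41  (bits of 34 = 100010)
  bit 0 = 1: r = r^2 * 30 mod 41 = 1^2 * 30 = 1*30 = 30
  bit 1 = 0: r = r^2 mod 41 = 30^2 = 39
  bit 2 = 0: r = r^2 mod 41 = 39^2 = 4
  bit 3 = 0: r = r^2 mod 41 = 4^2 = 16
  bit 4 = 1: r = r^2 * 30 mod 41 = 16^2 * 30 = 10*30 = 13
  bit 5 = 0: r = r^2 mod 41 = 13^2 = 5
  -> B = 5
s = B^a = 5^24 mod 41  (bits of 24 = 11000)
  bit 0 = 1: r = r^2 * 5 mod 41 = 1^2 * 5 = 1*5 = 5
  bit 1 = 1: r = r^2 * 5 mod 41 = 5^2 * 5 = 25*5 = 2
  bit 2 = 0: r = r^2 mod 41 = 2^2 = 4
  bit 3 = 0: r = r^2 mod 41 = 4^2 = 16
  bit 4 = 0: r = r^2 mod 41 = 16^2 = 10
  -> s = B^a = 10

Answer: 10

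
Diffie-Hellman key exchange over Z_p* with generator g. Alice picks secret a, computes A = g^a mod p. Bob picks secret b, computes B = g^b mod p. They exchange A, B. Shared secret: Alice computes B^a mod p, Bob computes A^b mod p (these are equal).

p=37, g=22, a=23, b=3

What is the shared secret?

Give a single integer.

Answer: 23

Derivation:
A = 22^23 mod 37  (bits of 23 = 10111)
  bit 0 = 1: r = r^2 * 22 mod 37 = 1^2 * 22 = 1*22 = 22
  bit 1 = 0: r = r^2 mod 37 = 22^2 = 3
  bit 2 = 1: r = r^2 * 22 mod 37 = 3^2 * 22 = 9*22 = 13
  bit 3 = 1: r = r^2 * 22 mod 37 = 13^2 * 22 = 21*22 = 18
  bit 4 = 1: r = r^2 * 22 mod 37 = 18^2 * 22 = 28*22 = 24
  -> A = 24
B = 22^3 mod 37  (bits of 3 = 11)
  bit 0 = 1: r = r^2 * 22 mod 37 = 1^2 * 22 = 1*22 = 22
  bit 1 = 1: r = r^2 * 22 mod 37 = 22^2 * 22 = 3*22 = 29
  -> B = 29
s = B^a = 29^23 mod 37  (bits of 23 = 10111)
  bit 0 = 1: r = r^2 * 29 mod 37 = 1^2 * 29 = 1*29 = 29
  bit 1 = 0: r = r^2 mod 37 = 29^2 = 27
  bit 2 = 1: r = r^2 * 29 mod 37 = 27^2 * 29 = 26*29 = 14
  bit 3 = 1: r = r^2 * 29 mod 37 = 14^2 * 29 = 11*29 = 23
  bit 4 = 1: r = r^2 * 29 mod 37 = 23^2 * 29 = 11*29 = 23
  -> s = B^a = 23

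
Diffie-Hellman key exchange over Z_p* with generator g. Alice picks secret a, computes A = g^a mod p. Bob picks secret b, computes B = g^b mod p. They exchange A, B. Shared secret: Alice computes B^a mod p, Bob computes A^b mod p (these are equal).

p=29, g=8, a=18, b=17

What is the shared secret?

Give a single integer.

A = 8^18 mod 29  (bits of 18 = 10010)
  bit 0 = 1: r = r^2 * 8 mod 29 = 1^2 * 8 = 1*8 = 8
  bit 1 = 0: r = r^2 mod 29 = 8^2 = 6
  bit 2 = 0: r = r^2 mod 29 = 6^2 = 7
  bit 3 = 1: r = r^2 * 8 mod 29 = 7^2 * 8 = 20*8 = 15
  bit 4 = 0: r = r^2 mod 29 = 15^2 = 22
  -> A = 22
B = 8^17 mod 29  (bits of 17 = 10001)
  bit 0 = 1: r = r^2 * 8 mod 29 = 1^2 * 8 = 1*8 = 8
  bit 1 = 0: r = r^2 mod 29 = 8^2 = 6
  bit 2 = 0: r = r^2 mod 29 = 6^2 = 7
  bit 3 = 0: r = r^2 mod 29 = 7^2 = 20
  bit 4 = 1: r = r^2 * 8 mod 29 = 20^2 * 8 = 23*8 = 10
  -> B = 10
s = B^a = 10^18 mod 29  (bits of 18 = 10010)
  bit 0 = 1: r = r^2 * 10 mod 29 = 1^2 * 10 = 1*10 = 10
  bit 1 = 0: r = r^2 mod 29 = 10^2 = 13
  bit 2 = 0: r = r^2 mod 29 = 13^2 = 24
  bit 3 = 1: r = r^2 * 10 mod 29 = 24^2 * 10 = 25*10 = 18
  bit 4 = 0: r = r^2 mod 29 = 18^2 = 5
  -> s = B^a = 5

Answer: 5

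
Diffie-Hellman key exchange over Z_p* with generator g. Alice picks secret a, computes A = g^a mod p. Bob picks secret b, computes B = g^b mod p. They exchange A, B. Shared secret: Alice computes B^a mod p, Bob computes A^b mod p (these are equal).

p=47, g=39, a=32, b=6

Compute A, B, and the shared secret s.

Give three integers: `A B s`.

Answer: 16 25 2

Derivation:
A = 39^32 mod 47  (bits of 32 = 100000)
  bit 0 = 1: r = r^2 * 39 mod 47 = 1^2 * 39 = 1*39 = 39
  bit 1 = 0: r = r^2 mod 47 = 39^2 = 17
  bit 2 = 0: r = r^2 mod 47 = 17^2 = 7
  bit 3 = 0: r = r^2 mod 47 = 7^2 = 2
  bit 4 = 0: r = r^2 mod 47 = 2^2 = 4
  bit 5 = 0: r = r^2 mod 47 = 4^2 = 16
  -> A = 16
B = 39^6 mod 47  (bits of 6 = 110)
  bit 0 = 1: r = r^2 * 39 mod 47 = 1^2 * 39 = 1*39 = 39
  bit 1 = 1: r = r^2 * 39 mod 47 = 39^2 * 39 = 17*39 = 5
  bit 2 = 0: r = r^2 mod 47 = 5^2 = 25
  -> B = 25
s = B^a = 25^32 mod 47  (bits of 32 = 100000)
  bit 0 = 1: r = r^2 * 25 mod 47 = 1^2 * 25 = 1*25 = 25
  bit 1 = 0: r = r^2 mod 47 = 25^2 = 14
  bit 2 = 0: r = r^2 mod 47 = 14^2 = 8
  bit 3 = 0: r = r^2 mod 47 = 8^2 = 17
  bit 4 = 0: r = r^2 mod 47 = 17^2 = 7
  bit 5 = 0: r = r^2 mod 47 = 7^2 = 2
  -> s = B^a = 2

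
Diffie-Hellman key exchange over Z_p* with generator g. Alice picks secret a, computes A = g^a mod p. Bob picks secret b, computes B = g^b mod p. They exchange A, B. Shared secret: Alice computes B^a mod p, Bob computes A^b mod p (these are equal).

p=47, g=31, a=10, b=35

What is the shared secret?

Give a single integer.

A = 31^10 mod 47  (bits of 10 = 1010)
  bit 0 = 1: r = r^2 * 31 mod 47 = 1^2 * 31 = 1*31 = 31
  bit 1 = 0: r = r^2 mod 47 = 31^2 = 21
  bit 2 = 1: r = r^2 * 31 mod 47 = 21^2 * 31 = 18*31 = 41
  bit 3 = 0: r = r^2 mod 47 = 41^2 = 36
  -> A = 36
B = 31^35 mod 47  (bits of 35 = 100011)
  bit 0 = 1: r = r^2 * 31 mod 47 = 1^2 * 31 = 1*31 = 31
  bit 1 = 0: r = r^2 mod 47 = 31^2 = 21
  bit 2 = 0: r = r^2 mod 47 = 21^2 = 18
  bit 3 = 0: r = r^2 mod 47 = 18^2 = 42
  bit 4 = 1: r = r^2 * 31 mod 47 = 42^2 * 31 = 25*31 = 23
  bit 5 = 1: r = r^2 * 31 mod 47 = 23^2 * 31 = 12*31 = 43
  -> B = 43
s = B^a = 43^10 mod 47  (bits of 10 = 1010)
  bit 0 = 1: r = r^2 * 43 mod 47 = 1^2 * 43 = 1*43 = 43
  bit 1 = 0: r = r^2 mod 47 = 43^2 = 16
  bit 2 = 1: r = r^2 * 43 mod 47 = 16^2 * 43 = 21*43 = 10
  bit 3 = 0: r = r^2 mod 47 = 10^2 = 6
  -> s = B^a = 6

Answer: 6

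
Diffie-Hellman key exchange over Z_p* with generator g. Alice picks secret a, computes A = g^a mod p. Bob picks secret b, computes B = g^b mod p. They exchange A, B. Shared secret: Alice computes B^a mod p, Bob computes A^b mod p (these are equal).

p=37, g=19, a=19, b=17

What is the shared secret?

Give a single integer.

Answer: 2

Derivation:
A = 19^19 mod 37  (bits of 19 = 10011)
  bit 0 = 1: r = r^2 * 19 mod 37 = 1^2 * 19 = 1*19 = 19
  bit 1 = 0: r = r^2 mod 37 = 19^2 = 28
  bit 2 = 0: r = r^2 mod 37 = 28^2 = 7
  bit 3 = 1: r = r^2 * 19 mod 37 = 7^2 * 19 = 12*19 = 6
  bit 4 = 1: r = r^2 * 19 mod 37 = 6^2 * 19 = 36*19 = 18
  -> A = 18
B = 19^17 mod 37  (bits of 17 = 10001)
  bit 0 = 1: r = r^2 * 19 mod 37 = 1^2 * 19 = 1*19 = 19
  bit 1 = 0: r = r^2 mod 37 = 19^2 = 28
  bit 2 = 0: r = r^2 mod 37 = 28^2 = 7
  bit 3 = 0: r = r^2 mod 37 = 7^2 = 12
  bit 4 = 1: r = r^2 * 19 mod 37 = 12^2 * 19 = 33*19 = 35
  -> B = 35
s = B^a = 35^19 mod 37  (bits of 19 = 10011)
  bit 0 = 1: r = r^2 * 35 mod 37 = 1^2 * 35 = 1*35 = 35
  bit 1 = 0: r = r^2 mod 37 = 35^2 = 4
  bit 2 = 0: r = r^2 mod 37 = 4^2 = 16
  bit 3 = 1: r = r^2 * 35 mod 37 = 16^2 * 35 = 34*35 = 6
  bit 4 = 1: r = r^2 * 35 mod 37 = 6^2 * 35 = 36*35 = 2
  -> s = B^a = 2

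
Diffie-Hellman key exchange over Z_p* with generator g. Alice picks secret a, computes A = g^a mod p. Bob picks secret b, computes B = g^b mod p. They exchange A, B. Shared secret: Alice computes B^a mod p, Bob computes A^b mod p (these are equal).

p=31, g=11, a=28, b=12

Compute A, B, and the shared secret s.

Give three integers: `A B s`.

A = 11^28 mod 31  (bits of 28 = 11100)
  bit 0 = 1: r = r^2 * 11 mod 31 = 1^2 * 11 = 1*11 = 11
  bit 1 = 1: r = r^2 * 11 mod 31 = 11^2 * 11 = 28*11 = 29
  bit 2 = 1: r = r^2 * 11 mod 31 = 29^2 * 11 = 4*11 = 13
  bit 3 = 0: r = r^2 mod 31 = 13^2 = 14
  bit 4 = 0: r = r^2 mod 31 = 14^2 = 10
  -> A = 10
B = 11^12 mod 31  (bits of 12 = 1100)
  bit 0 = 1: r = r^2 * 11 mod 31 = 1^2 * 11 = 1*11 = 11
  bit 1 = 1: r = r^2 * 11 mod 31 = 11^2 * 11 = 28*11 = 29
  bit 2 = 0: r = r^2 mod 31 = 29^2 = 4
  bit 3 = 0: r = r^2 mod 31 = 4^2 = 16
  -> B = 16
s = B^a = 16^28 mod 31  (bits of 28 = 11100)
  bit 0 = 1: r = r^2 * 16 mod 31 = 1^2 * 16 = 1*16 = 16
  bit 1 = 1: r = r^2 * 16 mod 31 = 16^2 * 16 = 8*16 = 4
  bit 2 = 1: r = r^2 * 16 mod 31 = 4^2 * 16 = 16*16 = 8
  bit 3 = 0: r = r^2 mod 31 = 8^2 = 2
  bit 4 = 0: r = r^2 mod 31 = 2^2 = 4
  -> s = B^a = 4

Answer: 10 16 4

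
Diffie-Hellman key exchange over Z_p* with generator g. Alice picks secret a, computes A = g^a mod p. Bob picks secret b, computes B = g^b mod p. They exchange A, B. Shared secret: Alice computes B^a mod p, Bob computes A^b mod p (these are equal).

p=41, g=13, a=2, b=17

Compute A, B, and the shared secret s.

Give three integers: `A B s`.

Answer: 5 29 21

Derivation:
A = 13^2 mod 41  (bits of 2 = 10)
  bit 0 = 1: r = r^2 * 13 mod 41 = 1^2 * 13 = 1*13 = 13
  bit 1 = 0: r = r^2 mod 41 = 13^2 = 5
  -> A = 5
B = 13^17 mod 41  (bits of 17 = 10001)
  bit 0 = 1: r = r^2 * 13 mod 41 = 1^2 * 13 = 1*13 = 13
  bit 1 = 0: r = r^2 mod 41 = 13^2 = 5
  bit 2 = 0: r = r^2 mod 41 = 5^2 = 25
  bit 3 = 0: r = r^2 mod 41 = 25^2 = 10
  bit 4 = 1: r = r^2 * 13 mod 41 = 10^2 * 13 = 18*13 = 29
  -> B = 29
s = B^a = 29^2 mod 41  (bits of 2 = 10)
  bit 0 = 1: r = r^2 * 29 mod 41 = 1^2 * 29 = 1*29 = 29
  bit 1 = 0: r = r^2 mod 41 = 29^2 = 21
  -> s = B^a = 21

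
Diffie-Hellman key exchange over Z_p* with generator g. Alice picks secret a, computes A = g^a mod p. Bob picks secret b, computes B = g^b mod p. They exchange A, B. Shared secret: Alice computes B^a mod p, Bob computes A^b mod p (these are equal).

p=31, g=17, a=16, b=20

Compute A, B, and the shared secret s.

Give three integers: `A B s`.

A = 17^16 mod 31  (bits of 16 = 10000)
  bit 0 = 1: r = r^2 * 17 mod 31 = 1^2 * 17 = 1*17 = 17
  bit 1 = 0: r = r^2 mod 31 = 17^2 = 10
  bit 2 = 0: r = r^2 mod 31 = 10^2 = 7
  bit 3 = 0: r = r^2 mod 31 = 7^2 = 18
  bit 4 = 0: r = r^2 mod 31 = 18^2 = 14
  -> A = 14
B = 17^20 mod 31  (bits of 20 = 10100)
  bit 0 = 1: r = r^2 * 17 mod 31 = 1^2 * 17 = 1*17 = 17
  bit 1 = 0: r = r^2 mod 31 = 17^2 = 10
  bit 2 = 1: r = r^2 * 17 mod 31 = 10^2 * 17 = 7*17 = 26
  bit 3 = 0: r = r^2 mod 31 = 26^2 = 25
  bit 4 = 0: r = r^2 mod 31 = 25^2 = 5
  -> B = 5
s = B^a = 5^16 mod 31  (bits of 16 = 10000)
  bit 0 = 1: r = r^2 * 5 mod 31 = 1^2 * 5 = 1*5 = 5
  bit 1 = 0: r = r^2 mod 31 = 5^2 = 25
  bit 2 = 0: r = r^2 mod 31 = 25^2 = 5
  bit 3 = 0: r = r^2 mod 31 = 5^2 = 25
  bit 4 = 0: r = r^2 mod 31 = 25^2 = 5
  -> s = B^a = 5

Answer: 14 5 5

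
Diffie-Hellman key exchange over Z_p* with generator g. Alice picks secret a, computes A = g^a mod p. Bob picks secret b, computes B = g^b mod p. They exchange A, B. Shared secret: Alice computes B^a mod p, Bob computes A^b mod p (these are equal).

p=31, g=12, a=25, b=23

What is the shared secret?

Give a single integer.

Answer: 26

Derivation:
A = 12^25 mod 31  (bits of 25 = 11001)
  bit 0 = 1: r = r^2 * 12 mod 31 = 1^2 * 12 = 1*12 = 12
  bit 1 = 1: r = r^2 * 12 mod 31 = 12^2 * 12 = 20*12 = 23
  bit 2 = 0: r = r^2 mod 31 = 23^2 = 2
  bit 3 = 0: r = r^2 mod 31 = 2^2 = 4
  bit 4 = 1: r = r^2 * 12 mod 31 = 4^2 * 12 = 16*12 = 6
  -> A = 6
B = 12^23 mod 31  (bits of 23 = 10111)
  bit 0 = 1: r = r^2 * 12 mod 31 = 1^2 * 12 = 1*12 = 12
  bit 1 = 0: r = r^2 mod 31 = 12^2 = 20
  bit 2 = 1: r = r^2 * 12 mod 31 = 20^2 * 12 = 28*12 = 26
  bit 3 = 1: r = r^2 * 12 mod 31 = 26^2 * 12 = 25*12 = 21
  bit 4 = 1: r = r^2 * 12 mod 31 = 21^2 * 12 = 7*12 = 22
  -> B = 22
s = B^a = 22^25 mod 31  (bits of 25 = 11001)
  bit 0 = 1: r = r^2 * 22 mod 31 = 1^2 * 22 = 1*22 = 22
  bit 1 = 1: r = r^2 * 22 mod 31 = 22^2 * 22 = 19*22 = 15
  bit 2 = 0: r = r^2 mod 31 = 15^2 = 8
  bit 3 = 0: r = r^2 mod 31 = 8^2 = 2
  bit 4 = 1: r = r^2 * 22 mod 31 = 2^2 * 22 = 4*22 = 26
  -> s = B^a = 26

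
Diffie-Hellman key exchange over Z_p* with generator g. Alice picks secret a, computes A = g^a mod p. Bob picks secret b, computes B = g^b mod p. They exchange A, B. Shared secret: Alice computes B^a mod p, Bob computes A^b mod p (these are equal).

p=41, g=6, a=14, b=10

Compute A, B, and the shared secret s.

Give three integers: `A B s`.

Answer: 21 32 40

Derivation:
A = 6^14 mod 41  (bits of 14 = 1110)
  bit 0 = 1: r = r^2 * 6 mod 41 = 1^2 * 6 = 1*6 = 6
  bit 1 = 1: r = r^2 * 6 mod 41 = 6^2 * 6 = 36*6 = 11
  bit 2 = 1: r = r^2 * 6 mod 41 = 11^2 * 6 = 39*6 = 29
  bit 3 = 0: r = r^2 mod 41 = 29^2 = 21
  -> A = 21
B = 6^10 mod 41  (bits of 10 = 1010)
  bit 0 = 1: r = r^2 * 6 mod 41 = 1^2 * 6 = 1*6 = 6
  bit 1 = 0: r = r^2 mod 41 = 6^2 = 36
  bit 2 = 1: r = r^2 * 6 mod 41 = 36^2 * 6 = 25*6 = 27
  bit 3 = 0: r = r^2 mod 41 = 27^2 = 32
  -> B = 32
s = B^a = 32^14 mod 41  (bits of 14 = 1110)
  bit 0 = 1: r = r^2 * 32 mod 41 = 1^2 * 32 = 1*32 = 32
  bit 1 = 1: r = r^2 * 32 mod 41 = 32^2 * 32 = 40*32 = 9
  bit 2 = 1: r = r^2 * 32 mod 41 = 9^2 * 32 = 40*32 = 9
  bit 3 = 0: r = r^2 mod 41 = 9^2 = 40
  -> s = B^a = 40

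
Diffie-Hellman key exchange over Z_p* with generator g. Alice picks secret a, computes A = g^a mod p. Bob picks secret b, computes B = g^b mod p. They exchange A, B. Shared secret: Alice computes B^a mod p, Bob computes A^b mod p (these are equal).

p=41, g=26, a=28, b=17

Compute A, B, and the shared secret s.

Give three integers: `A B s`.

Answer: 23 19 4

Derivation:
A = 26^28 mod 41  (bits of 28 = 11100)
  bit 0 = 1: r = r^2 * 26 mod 41 = 1^2 * 26 = 1*26 = 26
  bit 1 = 1: r = r^2 * 26 mod 41 = 26^2 * 26 = 20*26 = 28
  bit 2 = 1: r = r^2 * 26 mod 41 = 28^2 * 26 = 5*26 = 7
  bit 3 = 0: r = r^2 mod 41 = 7^2 = 8
  bit 4 = 0: r = r^2 mod 41 = 8^2 = 23
  -> A = 23
B = 26^17 mod 41  (bits of 17 = 10001)
  bit 0 = 1: r = r^2 * 26 mod 41 = 1^2 * 26 = 1*26 = 26
  bit 1 = 0: r = r^2 mod 41 = 26^2 = 20
  bit 2 = 0: r = r^2 mod 41 = 20^2 = 31
  bit 3 = 0: r = r^2 mod 41 = 31^2 = 18
  bit 4 = 1: r = r^2 * 26 mod 41 = 18^2 * 26 = 37*26 = 19
  -> B = 19
s = B^a = 19^28 mod 41  (bits of 28 = 11100)
  bit 0 = 1: r = r^2 * 19 mod 41 = 1^2 * 19 = 1*19 = 19
  bit 1 = 1: r = r^2 * 19 mod 41 = 19^2 * 19 = 33*19 = 12
  bit 2 = 1: r = r^2 * 19 mod 41 = 12^2 * 19 = 21*19 = 30
  bit 3 = 0: r = r^2 mod 41 = 30^2 = 39
  bit 4 = 0: r = r^2 mod 41 = 39^2 = 4
  -> s = B^a = 4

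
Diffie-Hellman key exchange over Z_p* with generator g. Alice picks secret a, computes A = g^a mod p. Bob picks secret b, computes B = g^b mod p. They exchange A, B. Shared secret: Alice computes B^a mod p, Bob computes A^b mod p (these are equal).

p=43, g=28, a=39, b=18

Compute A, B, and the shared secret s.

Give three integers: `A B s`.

A = 28^39 mod 43  (bits of 39 = 100111)
  bit 0 = 1: r = r^2 * 28 mod 43 = 1^2 * 28 = 1*28 = 28
  bit 1 = 0: r = r^2 mod 43 = 28^2 = 10
  bit 2 = 0: r = r^2 mod 43 = 10^2 = 14
  bit 3 = 1: r = r^2 * 28 mod 43 = 14^2 * 28 = 24*28 = 27
  bit 4 = 1: r = r^2 * 28 mod 43 = 27^2 * 28 = 41*28 = 30
  bit 5 = 1: r = r^2 * 28 mod 43 = 30^2 * 28 = 40*28 = 2
  -> A = 2
B = 28^18 mod 43  (bits of 18 = 10010)
  bit 0 = 1: r = r^2 * 28 mod 43 = 1^2 * 28 = 1*28 = 28
  bit 1 = 0: r = r^2 mod 43 = 28^2 = 10
  bit 2 = 0: r = r^2 mod 43 = 10^2 = 14
  bit 3 = 1: r = r^2 * 28 mod 43 = 14^2 * 28 = 24*28 = 27
  bit 4 = 0: r = r^2 mod 43 = 27^2 = 41
  -> B = 41
s = B^a = 41^39 mod 43  (bits of 39 = 100111)
  bit 0 = 1: r = r^2 * 41 mod 43 = 1^2 * 41 = 1*41 = 41
  bit 1 = 0: r = r^2 mod 43 = 41^2 = 4
  bit 2 = 0: r = r^2 mod 43 = 4^2 = 16
  bit 3 = 1: r = r^2 * 41 mod 43 = 16^2 * 41 = 41*41 = 4
  bit 4 = 1: r = r^2 * 41 mod 43 = 4^2 * 41 = 16*41 = 11
  bit 5 = 1: r = r^2 * 41 mod 43 = 11^2 * 41 = 35*41 = 16
  -> s = B^a = 16

Answer: 2 41 16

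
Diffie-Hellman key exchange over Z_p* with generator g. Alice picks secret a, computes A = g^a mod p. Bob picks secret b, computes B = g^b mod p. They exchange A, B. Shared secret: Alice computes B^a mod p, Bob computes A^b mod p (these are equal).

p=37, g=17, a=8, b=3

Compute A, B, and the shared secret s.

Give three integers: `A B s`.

A = 17^8 mod 37  (bits of 8 = 1000)
  bit 0 = 1: r = r^2 * 17 mod 37 = 1^2 * 17 = 1*17 = 17
  bit 1 = 0: r = r^2 mod 37 = 17^2 = 30
  bit 2 = 0: r = r^2 mod 37 = 30^2 = 12
  bit 3 = 0: r = r^2 mod 37 = 12^2 = 33
  -> A = 33
B = 17^3 mod 37  (bits of 3 = 11)
  bit 0 = 1: r = r^2 * 17 mod 37 = 1^2 * 17 = 1*17 = 17
  bit 1 = 1: r = r^2 * 17 mod 37 = 17^2 * 17 = 30*17 = 29
  -> B = 29
s = B^a = 29^8 mod 37  (bits of 8 = 1000)
  bit 0 = 1: r = r^2 * 29 mod 37 = 1^2 * 29 = 1*29 = 29
  bit 1 = 0: r = r^2 mod 37 = 29^2 = 27
  bit 2 = 0: r = r^2 mod 37 = 27^2 = 26
  bit 3 = 0: r = r^2 mod 37 = 26^2 = 10
  -> s = B^a = 10

Answer: 33 29 10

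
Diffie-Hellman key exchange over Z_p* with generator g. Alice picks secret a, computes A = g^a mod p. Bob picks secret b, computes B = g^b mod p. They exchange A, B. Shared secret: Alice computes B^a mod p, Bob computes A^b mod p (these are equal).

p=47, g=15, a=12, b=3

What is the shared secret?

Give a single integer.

A = 15^12 mod 47  (bits of 12 = 1100)
  bit 0 = 1: r = r^2 * 15 mod 47 = 1^2 * 15 = 1*15 = 15
  bit 1 = 1: r = r^2 * 15 mod 47 = 15^2 * 15 = 37*15 = 38
  bit 2 = 0: r = r^2 mod 47 = 38^2 = 34
  bit 3 = 0: r = r^2 mod 47 = 34^2 = 28
  -> A = 28
B = 15^3 mod 47  (bits of 3 = 11)
  bit 0 = 1: r = r^2 * 15 mod 47 = 1^2 * 15 = 1*15 = 15
  bit 1 = 1: r = r^2 * 15 mod 47 = 15^2 * 15 = 37*15 = 38
  -> B = 38
s = B^a = 38^12 mod 47  (bits of 12 = 1100)
  bit 0 = 1: r = r^2 * 38 mod 47 = 1^2 * 38 = 1*38 = 38
  bit 1 = 1: r = r^2 * 38 mod 47 = 38^2 * 38 = 34*38 = 23
  bit 2 = 0: r = r^2 mod 47 = 23^2 = 12
  bit 3 = 0: r = r^2 mod 47 = 12^2 = 3
  -> s = B^a = 3

Answer: 3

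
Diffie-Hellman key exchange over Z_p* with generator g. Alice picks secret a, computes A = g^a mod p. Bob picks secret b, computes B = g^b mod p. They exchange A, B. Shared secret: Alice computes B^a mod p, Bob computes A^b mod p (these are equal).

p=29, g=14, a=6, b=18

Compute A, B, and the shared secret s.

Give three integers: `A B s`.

A = 14^6 mod 29  (bits of 6 = 110)
  bit 0 = 1: r = r^2 * 14 mod 29 = 1^2 * 14 = 1*14 = 14
  bit 1 = 1: r = r^2 * 14 mod 29 = 14^2 * 14 = 22*14 = 18
  bit 2 = 0: r = r^2 mod 29 = 18^2 = 5
  -> A = 5
B = 14^18 mod 29  (bits of 18 = 10010)
  bit 0 = 1: r = r^2 * 14 mod 29 = 1^2 * 14 = 1*14 = 14
  bit 1 = 0: r = r^2 mod 29 = 14^2 = 22
  bit 2 = 0: r = r^2 mod 29 = 22^2 = 20
  bit 3 = 1: r = r^2 * 14 mod 29 = 20^2 * 14 = 23*14 = 3
  bit 4 = 0: r = r^2 mod 29 = 3^2 = 9
  -> B = 9
s = B^a = 9^6 mod 29  (bits of 6 = 110)
  bit 0 = 1: r = r^2 * 9 mod 29 = 1^2 * 9 = 1*9 = 9
  bit 1 = 1: r = r^2 * 9 mod 29 = 9^2 * 9 = 23*9 = 4
  bit 2 = 0: r = r^2 mod 29 = 4^2 = 16
  -> s = B^a = 16

Answer: 5 9 16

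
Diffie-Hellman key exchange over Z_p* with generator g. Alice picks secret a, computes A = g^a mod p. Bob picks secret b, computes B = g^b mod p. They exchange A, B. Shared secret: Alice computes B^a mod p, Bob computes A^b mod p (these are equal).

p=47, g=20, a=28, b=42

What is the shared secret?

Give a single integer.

Answer: 37

Derivation:
A = 20^28 mod 47  (bits of 28 = 11100)
  bit 0 = 1: r = r^2 * 20 mod 47 = 1^2 * 20 = 1*20 = 20
  bit 1 = 1: r = r^2 * 20 mod 47 = 20^2 * 20 = 24*20 = 10
  bit 2 = 1: r = r^2 * 20 mod 47 = 10^2 * 20 = 6*20 = 26
  bit 3 = 0: r = r^2 mod 47 = 26^2 = 18
  bit 4 = 0: r = r^2 mod 47 = 18^2 = 42
  -> A = 42
B = 20^42 mod 47  (bits of 42 = 101010)
  bit 0 = 1: r = r^2 * 20 mod 47 = 1^2 * 20 = 1*20 = 20
  bit 1 = 0: r = r^2 mod 47 = 20^2 = 24
  bit 2 = 1: r = r^2 * 20 mod 47 = 24^2 * 20 = 12*20 = 5
  bit 3 = 0: r = r^2 mod 47 = 5^2 = 25
  bit 4 = 1: r = r^2 * 20 mod 47 = 25^2 * 20 = 14*20 = 45
  bit 5 = 0: r = r^2 mod 47 = 45^2 = 4
  -> B = 4
s = B^a = 4^28 mod 47  (bits of 28 = 11100)
  bit 0 = 1: r = r^2 * 4 mod 47 = 1^2 * 4 = 1*4 = 4
  bit 1 = 1: r = r^2 * 4 mod 47 = 4^2 * 4 = 16*4 = 17
  bit 2 = 1: r = r^2 * 4 mod 47 = 17^2 * 4 = 7*4 = 28
  bit 3 = 0: r = r^2 mod 47 = 28^2 = 32
  bit 4 = 0: r = r^2 mod 47 = 32^2 = 37
  -> s = B^a = 37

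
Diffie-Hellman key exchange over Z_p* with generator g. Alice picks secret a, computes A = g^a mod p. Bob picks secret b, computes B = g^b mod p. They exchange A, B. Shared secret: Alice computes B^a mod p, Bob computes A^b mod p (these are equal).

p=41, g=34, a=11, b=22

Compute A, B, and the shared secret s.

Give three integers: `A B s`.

A = 34^11 mod 41  (bits of 11 = 1011)
  bit 0 = 1: r = r^2 * 34 mod 41 = 1^2 * 34 = 1*34 = 34
  bit 1 = 0: r = r^2 mod 41 = 34^2 = 8
  bit 2 = 1: r = r^2 * 34 mod 41 = 8^2 * 34 = 23*34 = 3
  bit 3 = 1: r = r^2 * 34 mod 41 = 3^2 * 34 = 9*34 = 19
  -> A = 19
B = 34^22 mod 41  (bits of 22 = 10110)
  bit 0 = 1: r = r^2 * 34 mod 41 = 1^2 * 34 = 1*34 = 34
  bit 1 = 0: r = r^2 mod 41 = 34^2 = 8
  bit 2 = 1: r = r^2 * 34 mod 41 = 8^2 * 34 = 23*34 = 3
  bit 3 = 1: r = r^2 * 34 mod 41 = 3^2 * 34 = 9*34 = 19
  bit 4 = 0: r = r^2 mod 41 = 19^2 = 33
  -> B = 33
s = B^a = 33^11 mod 41  (bits of 11 = 1011)
  bit 0 = 1: r = r^2 * 33 mod 41 = 1^2 * 33 = 1*33 = 33
  bit 1 = 0: r = r^2 mod 41 = 33^2 = 23
  bit 2 = 1: r = r^2 * 33 mod 41 = 23^2 * 33 = 37*33 = 32
  bit 3 = 1: r = r^2 * 33 mod 41 = 32^2 * 33 = 40*33 = 8
  -> s = B^a = 8

Answer: 19 33 8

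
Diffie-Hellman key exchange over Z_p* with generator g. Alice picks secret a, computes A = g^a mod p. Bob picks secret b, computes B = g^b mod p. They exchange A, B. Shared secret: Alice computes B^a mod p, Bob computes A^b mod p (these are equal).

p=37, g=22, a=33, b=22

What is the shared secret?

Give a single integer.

Answer: 27

Derivation:
A = 22^33 mod 37  (bits of 33 = 100001)
  bit 0 = 1: r = r^2 * 22 mod 37 = 1^2 * 22 = 1*22 = 22
  bit 1 = 0: r = r^2 mod 37 = 22^2 = 3
  bit 2 = 0: r = r^2 mod 37 = 3^2 = 9
  bit 3 = 0: r = r^2 mod 37 = 9^2 = 7
  bit 4 = 0: r = r^2 mod 37 = 7^2 = 12
  bit 5 = 1: r = r^2 * 22 mod 37 = 12^2 * 22 = 33*22 = 23
  -> A = 23
B = 22^22 mod 37  (bits of 22 = 10110)
  bit 0 = 1: r = r^2 * 22 mod 37 = 1^2 * 22 = 1*22 = 22
  bit 1 = 0: r = r^2 mod 37 = 22^2 = 3
  bit 2 = 1: r = r^2 * 22 mod 37 = 3^2 * 22 = 9*22 = 13
  bit 3 = 1: r = r^2 * 22 mod 37 = 13^2 * 22 = 21*22 = 18
  bit 4 = 0: r = r^2 mod 37 = 18^2 = 28
  -> B = 28
s = B^a = 28^33 mod 37  (bits of 33 = 100001)
  bit 0 = 1: r = r^2 * 28 mod 37 = 1^2 * 28 = 1*28 = 28
  bit 1 = 0: r = r^2 mod 37 = 28^2 = 7
  bit 2 = 0: r = r^2 mod 37 = 7^2 = 12
  bit 3 = 0: r = r^2 mod 37 = 12^2 = 33
  bit 4 = 0: r = r^2 mod 37 = 33^2 = 16
  bit 5 = 1: r = r^2 * 28 mod 37 = 16^2 * 28 = 34*28 = 27
  -> s = B^a = 27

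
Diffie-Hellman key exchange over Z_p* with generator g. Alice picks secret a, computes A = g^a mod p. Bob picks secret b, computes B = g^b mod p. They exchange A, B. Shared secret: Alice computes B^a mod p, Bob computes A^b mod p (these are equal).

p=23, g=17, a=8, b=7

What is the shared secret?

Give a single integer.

A = 17^8 mod 23  (bits of 8 = 1000)
  bit 0 = 1: r = r^2 * 17 mod 23 = 1^2 * 17 = 1*17 = 17
  bit 1 = 0: r = r^2 mod 23 = 17^2 = 13
  bit 2 = 0: r = r^2 mod 23 = 13^2 = 8
  bit 3 = 0: r = r^2 mod 23 = 8^2 = 18
  -> A = 18
B = 17^7 mod 23  (bits of 7 = 111)
  bit 0 = 1: r = r^2 * 17 mod 23 = 1^2 * 17 = 1*17 = 17
  bit 1 = 1: r = r^2 * 17 mod 23 = 17^2 * 17 = 13*17 = 14
  bit 2 = 1: r = r^2 * 17 mod 23 = 14^2 * 17 = 12*17 = 20
  -> B = 20
s = B^a = 20^8 mod 23  (bits of 8 = 1000)
  bit 0 = 1: r = r^2 * 20 mod 23 = 1^2 * 20 = 1*20 = 20
  bit 1 = 0: r = r^2 mod 23 = 20^2 = 9
  bit 2 = 0: r = r^2 mod 23 = 9^2 = 12
  bit 3 = 0: r = r^2 mod 23 = 12^2 = 6
  -> s = B^a = 6

Answer: 6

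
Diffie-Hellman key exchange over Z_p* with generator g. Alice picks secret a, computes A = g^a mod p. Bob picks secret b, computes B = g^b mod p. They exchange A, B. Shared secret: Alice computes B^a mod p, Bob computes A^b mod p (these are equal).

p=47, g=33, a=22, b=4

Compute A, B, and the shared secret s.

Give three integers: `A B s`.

A = 33^22 mod 47  (bits of 22 = 10110)
  bit 0 = 1: r = r^2 * 33 mod 47 = 1^2 * 33 = 1*33 = 33
  bit 1 = 0: r = r^2 mod 47 = 33^2 = 8
  bit 2 = 1: r = r^2 * 33 mod 47 = 8^2 * 33 = 17*33 = 44
  bit 3 = 1: r = r^2 * 33 mod 47 = 44^2 * 33 = 9*33 = 15
  bit 4 = 0: r = r^2 mod 47 = 15^2 = 37
  -> A = 37
B = 33^4 mod 47  (bits of 4 = 100)
  bit 0 = 1: r = r^2 * 33 mod 47 = 1^2 * 33 = 1*33 = 33
  bit 1 = 0: r = r^2 mod 47 = 33^2 = 8
  bit 2 = 0: r = r^2 mod 47 = 8^2 = 17
  -> B = 17
s = B^a = 17^22 mod 47  (bits of 22 = 10110)
  bit 0 = 1: r = r^2 * 17 mod 47 = 1^2 * 17 = 1*17 = 17
  bit 1 = 0: r = r^2 mod 47 = 17^2 = 7
  bit 2 = 1: r = r^2 * 17 mod 47 = 7^2 * 17 = 2*17 = 34
  bit 3 = 1: r = r^2 * 17 mod 47 = 34^2 * 17 = 28*17 = 6
  bit 4 = 0: r = r^2 mod 47 = 6^2 = 36
  -> s = B^a = 36

Answer: 37 17 36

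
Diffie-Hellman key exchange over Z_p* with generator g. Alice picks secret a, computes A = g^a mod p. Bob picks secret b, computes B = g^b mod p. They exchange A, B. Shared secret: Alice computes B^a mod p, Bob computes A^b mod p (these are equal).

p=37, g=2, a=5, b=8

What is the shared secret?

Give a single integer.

Answer: 16

Derivation:
A = 2^5 mod 37  (bits of 5 = 101)
  bit 0 = 1: r = r^2 * 2 mod 37 = 1^2 * 2 = 1*2 = 2
  bit 1 = 0: r = r^2 mod 37 = 2^2 = 4
  bit 2 = 1: r = r^2 * 2 mod 37 = 4^2 * 2 = 16*2 = 32
  -> A = 32
B = 2^8 mod 37  (bits of 8 = 1000)
  bit 0 = 1: r = r^2 * 2 mod 37 = 1^2 * 2 = 1*2 = 2
  bit 1 = 0: r = r^2 mod 37 = 2^2 = 4
  bit 2 = 0: r = r^2 mod 37 = 4^2 = 16
  bit 3 = 0: r = r^2 mod 37 = 16^2 = 34
  -> B = 34
s = B^a = 34^5 mod 37  (bits of 5 = 101)
  bit 0 = 1: r = r^2 * 34 mod 37 = 1^2 * 34 = 1*34 = 34
  bit 1 = 0: r = r^2 mod 37 = 34^2 = 9
  bit 2 = 1: r = r^2 * 34 mod 37 = 9^2 * 34 = 7*34 = 16
  -> s = B^a = 16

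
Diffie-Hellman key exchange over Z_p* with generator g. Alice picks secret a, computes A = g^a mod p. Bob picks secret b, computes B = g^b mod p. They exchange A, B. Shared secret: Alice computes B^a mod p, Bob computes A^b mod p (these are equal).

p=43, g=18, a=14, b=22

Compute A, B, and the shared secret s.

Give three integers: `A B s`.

Answer: 6 25 6

Derivation:
A = 18^14 mod 43  (bits of 14 = 1110)
  bit 0 = 1: r = r^2 * 18 mod 43 = 1^2 * 18 = 1*18 = 18
  bit 1 = 1: r = r^2 * 18 mod 43 = 18^2 * 18 = 23*18 = 27
  bit 2 = 1: r = r^2 * 18 mod 43 = 27^2 * 18 = 41*18 = 7
  bit 3 = 0: r = r^2 mod 43 = 7^2 = 6
  -> A = 6
B = 18^22 mod 43  (bits of 22 = 10110)
  bit 0 = 1: r = r^2 * 18 mod 43 = 1^2 * 18 = 1*18 = 18
  bit 1 = 0: r = r^2 mod 43 = 18^2 = 23
  bit 2 = 1: r = r^2 * 18 mod 43 = 23^2 * 18 = 13*18 = 19
  bit 3 = 1: r = r^2 * 18 mod 43 = 19^2 * 18 = 17*18 = 5
  bit 4 = 0: r = r^2 mod 43 = 5^2 = 25
  -> B = 25
s = B^a = 25^14 mod 43  (bits of 14 = 1110)
  bit 0 = 1: r = r^2 * 25 mod 43 = 1^2 * 25 = 1*25 = 25
  bit 1 = 1: r = r^2 * 25 mod 43 = 25^2 * 25 = 23*25 = 16
  bit 2 = 1: r = r^2 * 25 mod 43 = 16^2 * 25 = 41*25 = 36
  bit 3 = 0: r = r^2 mod 43 = 36^2 = 6
  -> s = B^a = 6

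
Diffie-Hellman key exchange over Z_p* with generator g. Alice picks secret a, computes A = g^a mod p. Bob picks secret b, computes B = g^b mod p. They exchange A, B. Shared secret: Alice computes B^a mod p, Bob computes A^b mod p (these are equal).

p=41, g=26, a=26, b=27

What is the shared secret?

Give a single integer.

A = 26^26 mod 41  (bits of 26 = 11010)
  bit 0 = 1: r = r^2 * 26 mod 41 = 1^2 * 26 = 1*26 = 26
  bit 1 = 1: r = r^2 * 26 mod 41 = 26^2 * 26 = 20*26 = 28
  bit 2 = 0: r = r^2 mod 41 = 28^2 = 5
  bit 3 = 1: r = r^2 * 26 mod 41 = 5^2 * 26 = 25*26 = 35
  bit 4 = 0: r = r^2 mod 41 = 35^2 = 36
  -> A = 36
B = 26^27 mod 41  (bits of 27 = 11011)
  bit 0 = 1: r = r^2 * 26 mod 41 = 1^2 * 26 = 1*26 = 26
  bit 1 = 1: r = r^2 * 26 mod 41 = 26^2 * 26 = 20*26 = 28
  bit 2 = 0: r = r^2 mod 41 = 28^2 = 5
  bit 3 = 1: r = r^2 * 26 mod 41 = 5^2 * 26 = 25*26 = 35
  bit 4 = 1: r = r^2 * 26 mod 41 = 35^2 * 26 = 36*26 = 34
  -> B = 34
s = B^a = 34^26 mod 41  (bits of 26 = 11010)
  bit 0 = 1: r = r^2 * 34 mod 41 = 1^2 * 34 = 1*34 = 34
  bit 1 = 1: r = r^2 * 34 mod 41 = 34^2 * 34 = 8*34 = 26
  bit 2 = 0: r = r^2 mod 41 = 26^2 = 20
  bit 3 = 1: r = r^2 * 34 mod 41 = 20^2 * 34 = 31*34 = 29
  bit 4 = 0: r = r^2 mod 41 = 29^2 = 21
  -> s = B^a = 21

Answer: 21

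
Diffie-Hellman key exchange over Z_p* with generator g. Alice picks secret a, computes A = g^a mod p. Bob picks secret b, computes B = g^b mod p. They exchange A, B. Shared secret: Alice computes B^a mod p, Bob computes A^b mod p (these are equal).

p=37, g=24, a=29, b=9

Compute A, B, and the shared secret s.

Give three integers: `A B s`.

Answer: 15 31 31

Derivation:
A = 24^29 mod 37  (bits of 29 = 11101)
  bit 0 = 1: r = r^2 * 24 mod 37 = 1^2 * 24 = 1*24 = 24
  bit 1 = 1: r = r^2 * 24 mod 37 = 24^2 * 24 = 21*24 = 23
  bit 2 = 1: r = r^2 * 24 mod 37 = 23^2 * 24 = 11*24 = 5
  bit 3 = 0: r = r^2 mod 37 = 5^2 = 25
  bit 4 = 1: r = r^2 * 24 mod 37 = 25^2 * 24 = 33*24 = 15
  -> A = 15
B = 24^9 mod 37  (bits of 9 = 1001)
  bit 0 = 1: r = r^2 * 24 mod 37 = 1^2 * 24 = 1*24 = 24
  bit 1 = 0: r = r^2 mod 37 = 24^2 = 21
  bit 2 = 0: r = r^2 mod 37 = 21^2 = 34
  bit 3 = 1: r = r^2 * 24 mod 37 = 34^2 * 24 = 9*24 = 31
  -> B = 31
s = B^a = 31^29 mod 37  (bits of 29 = 11101)
  bit 0 = 1: r = r^2 * 31 mod 37 = 1^2 * 31 = 1*31 = 31
  bit 1 = 1: r = r^2 * 31 mod 37 = 31^2 * 31 = 36*31 = 6
  bit 2 = 1: r = r^2 * 31 mod 37 = 6^2 * 31 = 36*31 = 6
  bit 3 = 0: r = r^2 mod 37 = 6^2 = 36
  bit 4 = 1: r = r^2 * 31 mod 37 = 36^2 * 31 = 1*31 = 31
  -> s = B^a = 31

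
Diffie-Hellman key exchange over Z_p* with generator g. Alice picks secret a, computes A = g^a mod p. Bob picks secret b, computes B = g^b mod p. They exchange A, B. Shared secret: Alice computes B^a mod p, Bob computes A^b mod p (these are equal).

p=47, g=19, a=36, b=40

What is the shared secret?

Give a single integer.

A = 19^36 mod 47  (bits of 36 = 100100)
  bit 0 = 1: r = r^2 * 19 mod 47 = 1^2 * 19 = 1*19 = 19
  bit 1 = 0: r = r^2 mod 47 = 19^2 = 32
  bit 2 = 0: r = r^2 mod 47 = 32^2 = 37
  bit 3 = 1: r = r^2 * 19 mod 47 = 37^2 * 19 = 6*19 = 20
  bit 4 = 0: r = r^2 mod 47 = 20^2 = 24
  bit 5 = 0: r = r^2 mod 47 = 24^2 = 12
  -> A = 12
B = 19^40 mod 47  (bits of 40 = 101000)
  bit 0 = 1: r = r^2 * 19 mod 47 = 1^2 * 19 = 1*19 = 19
  bit 1 = 0: r = r^2 mod 47 = 19^2 = 32
  bit 2 = 1: r = r^2 * 19 mod 47 = 32^2 * 19 = 37*19 = 45
  bit 3 = 0: r = r^2 mod 47 = 45^2 = 4
  bit 4 = 0: r = r^2 mod 47 = 4^2 = 16
  bit 5 = 0: r = r^2 mod 47 = 16^2 = 21
  -> B = 21
s = B^a = 21^36 mod 47  (bits of 36 = 100100)
  bit 0 = 1: r = r^2 * 21 mod 47 = 1^2 * 21 = 1*21 = 21
  bit 1 = 0: r = r^2 mod 47 = 21^2 = 18
  bit 2 = 0: r = r^2 mod 47 = 18^2 = 42
  bit 3 = 1: r = r^2 * 21 mod 47 = 42^2 * 21 = 25*21 = 8
  bit 4 = 0: r = r^2 mod 47 = 8^2 = 17
  bit 5 = 0: r = r^2 mod 47 = 17^2 = 7
  -> s = B^a = 7

Answer: 7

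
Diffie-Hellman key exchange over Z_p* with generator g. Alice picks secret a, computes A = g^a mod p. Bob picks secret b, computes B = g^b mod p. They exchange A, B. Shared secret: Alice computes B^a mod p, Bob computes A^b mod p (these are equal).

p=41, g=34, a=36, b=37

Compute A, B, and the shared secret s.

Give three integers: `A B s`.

Answer: 25 30 31

Derivation:
A = 34^36 mod 41  (bits of 36 = 100100)
  bit 0 = 1: r = r^2 * 34 mod 41 = 1^2 * 34 = 1*34 = 34
  bit 1 = 0: r = r^2 mod 41 = 34^2 = 8
  bit 2 = 0: r = r^2 mod 41 = 8^2 = 23
  bit 3 = 1: r = r^2 * 34 mod 41 = 23^2 * 34 = 37*34 = 28
  bit 4 = 0: r = r^2 mod 41 = 28^2 = 5
  bit 5 = 0: r = r^2 mod 41 = 5^2 = 25
  -> A = 25
B = 34^37 mod 41  (bits of 37 = 100101)
  bit 0 = 1: r = r^2 * 34 mod 41 = 1^2 * 34 = 1*34 = 34
  bit 1 = 0: r = r^2 mod 41 = 34^2 = 8
  bit 2 = 0: r = r^2 mod 41 = 8^2 = 23
  bit 3 = 1: r = r^2 * 34 mod 41 = 23^2 * 34 = 37*34 = 28
  bit 4 = 0: r = r^2 mod 41 = 28^2 = 5
  bit 5 = 1: r = r^2 * 34 mod 41 = 5^2 * 34 = 25*34 = 30
  -> B = 30
s = B^a = 30^36 mod 41  (bits of 36 = 100100)
  bit 0 = 1: r = r^2 * 30 mod 41 = 1^2 * 30 = 1*30 = 30
  bit 1 = 0: r = r^2 mod 41 = 30^2 = 39
  bit 2 = 0: r = r^2 mod 41 = 39^2 = 4
  bit 3 = 1: r = r^2 * 30 mod 41 = 4^2 * 30 = 16*30 = 29
  bit 4 = 0: r = r^2 mod 41 = 29^2 = 21
  bit 5 = 0: r = r^2 mod 41 = 21^2 = 31
  -> s = B^a = 31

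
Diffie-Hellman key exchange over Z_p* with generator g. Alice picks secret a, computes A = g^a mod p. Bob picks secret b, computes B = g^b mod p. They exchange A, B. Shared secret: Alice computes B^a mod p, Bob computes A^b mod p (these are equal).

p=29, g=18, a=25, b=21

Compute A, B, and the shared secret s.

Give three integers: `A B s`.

A = 18^25 mod 29  (bits of 25 = 11001)
  bit 0 = 1: r = r^2 * 18 mod 29 = 1^2 * 18 = 1*18 = 18
  bit 1 = 1: r = r^2 * 18 mod 29 = 18^2 * 18 = 5*18 = 3
  bit 2 = 0: r = r^2 mod 29 = 3^2 = 9
  bit 3 = 0: r = r^2 mod 29 = 9^2 = 23
  bit 4 = 1: r = r^2 * 18 mod 29 = 23^2 * 18 = 7*18 = 10
  -> A = 10
B = 18^21 mod 29  (bits of 21 = 10101)
  bit 0 = 1: r = r^2 * 18 mod 29 = 1^2 * 18 = 1*18 = 18
  bit 1 = 0: r = r^2 mod 29 = 18^2 = 5
  bit 2 = 1: r = r^2 * 18 mod 29 = 5^2 * 18 = 25*18 = 15
  bit 3 = 0: r = r^2 mod 29 = 15^2 = 22
  bit 4 = 1: r = r^2 * 18 mod 29 = 22^2 * 18 = 20*18 = 12
  -> B = 12
s = B^a = 12^25 mod 29  (bits of 25 = 11001)
  bit 0 = 1: r = r^2 * 12 mod 29 = 1^2 * 12 = 1*12 = 12
  bit 1 = 1: r = r^2 * 12 mod 29 = 12^2 * 12 = 28*12 = 17
  bit 2 = 0: r = r^2 mod 29 = 17^2 = 28
  bit 3 = 0: r = r^2 mod 29 = 28^2 = 1
  bit 4 = 1: r = r^2 * 12 mod 29 = 1^2 * 12 = 1*12 = 12
  -> s = B^a = 12

Answer: 10 12 12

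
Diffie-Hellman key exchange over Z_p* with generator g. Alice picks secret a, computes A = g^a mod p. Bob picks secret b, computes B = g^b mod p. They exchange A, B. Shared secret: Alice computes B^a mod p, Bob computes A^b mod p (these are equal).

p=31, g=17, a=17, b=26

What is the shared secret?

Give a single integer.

A = 17^17 mod 31  (bits of 17 = 10001)
  bit 0 = 1: r = r^2 * 17 mod 31 = 1^2 * 17 = 1*17 = 17
  bit 1 = 0: r = r^2 mod 31 = 17^2 = 10
  bit 2 = 0: r = r^2 mod 31 = 10^2 = 7
  bit 3 = 0: r = r^2 mod 31 = 7^2 = 18
  bit 4 = 1: r = r^2 * 17 mod 31 = 18^2 * 17 = 14*17 = 21
  -> A = 21
B = 17^26 mod 31  (bits of 26 = 11010)
  bit 0 = 1: r = r^2 * 17 mod 31 = 1^2 * 17 = 1*17 = 17
  bit 1 = 1: r = r^2 * 17 mod 31 = 17^2 * 17 = 10*17 = 15
  bit 2 = 0: r = r^2 mod 31 = 15^2 = 8
  bit 3 = 1: r = r^2 * 17 mod 31 = 8^2 * 17 = 2*17 = 3
  bit 4 = 0: r = r^2 mod 31 = 3^2 = 9
  -> B = 9
s = B^a = 9^17 mod 31  (bits of 17 = 10001)
  bit 0 = 1: r = r^2 * 9 mod 31 = 1^2 * 9 = 1*9 = 9
  bit 1 = 0: r = r^2 mod 31 = 9^2 = 19
  bit 2 = 0: r = r^2 mod 31 = 19^2 = 20
  bit 3 = 0: r = r^2 mod 31 = 20^2 = 28
  bit 4 = 1: r = r^2 * 9 mod 31 = 28^2 * 9 = 9*9 = 19
  -> s = B^a = 19

Answer: 19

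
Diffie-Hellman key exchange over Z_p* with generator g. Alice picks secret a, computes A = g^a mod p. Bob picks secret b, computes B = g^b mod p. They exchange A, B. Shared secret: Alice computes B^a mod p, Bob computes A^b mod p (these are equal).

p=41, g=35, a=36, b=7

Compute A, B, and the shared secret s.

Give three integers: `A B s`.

Answer: 23 12 4

Derivation:
A = 35^36 mod 41  (bits of 36 = 100100)
  bit 0 = 1: r = r^2 * 35 mod 41 = 1^2 * 35 = 1*35 = 35
  bit 1 = 0: r = r^2 mod 41 = 35^2 = 36
  bit 2 = 0: r = r^2 mod 41 = 36^2 = 25
  bit 3 = 1: r = r^2 * 35 mod 41 = 25^2 * 35 = 10*35 = 22
  bit 4 = 0: r = r^2 mod 41 = 22^2 = 33
  bit 5 = 0: r = r^2 mod 41 = 33^2 = 23
  -> A = 23
B = 35^7 mod 41  (bits of 7 = 111)
  bit 0 = 1: r = r^2 * 35 mod 41 = 1^2 * 35 = 1*35 = 35
  bit 1 = 1: r = r^2 * 35 mod 41 = 35^2 * 35 = 36*35 = 30
  bit 2 = 1: r = r^2 * 35 mod 41 = 30^2 * 35 = 39*35 = 12
  -> B = 12
s = B^a = 12^36 mod 41  (bits of 36 = 100100)
  bit 0 = 1: r = r^2 * 12 mod 41 = 1^2 * 12 = 1*12 = 12
  bit 1 = 0: r = r^2 mod 41 = 12^2 = 21
  bit 2 = 0: r = r^2 mod 41 = 21^2 = 31
  bit 3 = 1: r = r^2 * 12 mod 41 = 31^2 * 12 = 18*12 = 11
  bit 4 = 0: r = r^2 mod 41 = 11^2 = 39
  bit 5 = 0: r = r^2 mod 41 = 39^2 = 4
  -> s = B^a = 4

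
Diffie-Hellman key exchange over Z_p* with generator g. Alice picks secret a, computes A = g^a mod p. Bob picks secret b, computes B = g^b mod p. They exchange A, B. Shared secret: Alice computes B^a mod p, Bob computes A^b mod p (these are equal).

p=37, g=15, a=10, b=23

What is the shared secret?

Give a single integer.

A = 15^10 mod 37  (bits of 10 = 1010)
  bit 0 = 1: r = r^2 * 15 mod 37 = 1^2 * 15 = 1*15 = 15
  bit 1 = 0: r = r^2 mod 37 = 15^2 = 3
  bit 2 = 1: r = r^2 * 15 mod 37 = 3^2 * 15 = 9*15 = 24
  bit 3 = 0: r = r^2 mod 37 = 24^2 = 21
  -> A = 21
B = 15^23 mod 37  (bits of 23 = 10111)
  bit 0 = 1: r = r^2 * 15 mod 37 = 1^2 * 15 = 1*15 = 15
  bit 1 = 0: r = r^2 mod 37 = 15^2 = 3
  bit 2 = 1: r = r^2 * 15 mod 37 = 3^2 * 15 = 9*15 = 24
  bit 3 = 1: r = r^2 * 15 mod 37 = 24^2 * 15 = 21*15 = 19
  bit 4 = 1: r = r^2 * 15 mod 37 = 19^2 * 15 = 28*15 = 13
  -> B = 13
s = B^a = 13^10 mod 37  (bits of 10 = 1010)
  bit 0 = 1: r = r^2 * 13 mod 37 = 1^2 * 13 = 1*13 = 13
  bit 1 = 0: r = r^2 mod 37 = 13^2 = 21
  bit 2 = 1: r = r^2 * 13 mod 37 = 21^2 * 13 = 34*13 = 35
  bit 3 = 0: r = r^2 mod 37 = 35^2 = 4
  -> s = B^a = 4

Answer: 4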